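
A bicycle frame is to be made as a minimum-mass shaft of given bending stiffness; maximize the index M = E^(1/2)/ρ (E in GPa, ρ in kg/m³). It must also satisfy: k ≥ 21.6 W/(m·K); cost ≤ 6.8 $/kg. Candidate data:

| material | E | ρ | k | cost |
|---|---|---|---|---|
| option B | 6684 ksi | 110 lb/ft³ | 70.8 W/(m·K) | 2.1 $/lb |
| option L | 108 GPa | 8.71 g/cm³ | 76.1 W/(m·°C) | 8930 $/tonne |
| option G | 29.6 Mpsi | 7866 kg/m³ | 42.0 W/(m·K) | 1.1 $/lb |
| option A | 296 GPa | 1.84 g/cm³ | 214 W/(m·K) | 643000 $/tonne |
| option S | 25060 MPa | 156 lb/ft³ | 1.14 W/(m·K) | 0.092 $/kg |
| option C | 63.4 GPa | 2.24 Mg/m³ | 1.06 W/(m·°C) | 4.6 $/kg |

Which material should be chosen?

option B

Screen on constraints: k ≥ 21.6 W/(m·K); cost ≤ 6.8 $/kg. Survivors: option B, option G.
In SI units:
  option B: E = 46.08 GPa, ρ = 1762 kg/m³
  option G: E = 204.1 GPa, ρ = 7866 kg/m³
  option B: M = 3.85×10⁻³
  option G: M = 1.82×10⁻³
Option B has the largest M.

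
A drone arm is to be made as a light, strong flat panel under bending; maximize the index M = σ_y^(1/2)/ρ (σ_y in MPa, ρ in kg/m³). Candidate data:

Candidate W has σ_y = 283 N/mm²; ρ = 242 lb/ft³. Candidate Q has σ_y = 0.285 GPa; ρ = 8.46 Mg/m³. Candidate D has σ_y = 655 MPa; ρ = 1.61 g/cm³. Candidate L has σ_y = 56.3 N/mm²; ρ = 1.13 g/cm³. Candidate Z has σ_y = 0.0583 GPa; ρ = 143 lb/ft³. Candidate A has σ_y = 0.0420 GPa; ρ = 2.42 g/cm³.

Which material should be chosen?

candidate D

Normalizing units and computing the index:
  candidate W: σ_y = 283.0 MPa, ρ = 3876 kg/m³
  candidate Q: σ_y = 285.0 MPa, ρ = 8460 kg/m³
  candidate D: σ_y = 655.0 MPa, ρ = 1610 kg/m³
  candidate L: σ_y = 56.30 MPa, ρ = 1130 kg/m³
  candidate Z: σ_y = 58.30 MPa, ρ = 2291 kg/m³
  candidate A: σ_y = 42.00 MPa, ρ = 2420 kg/m³
  candidate D: M = 15.9×10⁻³
  candidate L: M = 6.64×10⁻³
  candidate W: M = 4.34×10⁻³
  candidate Z: M = 3.33×10⁻³
  candidate A: M = 2.68×10⁻³
  candidate Q: M = 2.00×10⁻³
Candidate D has the largest M.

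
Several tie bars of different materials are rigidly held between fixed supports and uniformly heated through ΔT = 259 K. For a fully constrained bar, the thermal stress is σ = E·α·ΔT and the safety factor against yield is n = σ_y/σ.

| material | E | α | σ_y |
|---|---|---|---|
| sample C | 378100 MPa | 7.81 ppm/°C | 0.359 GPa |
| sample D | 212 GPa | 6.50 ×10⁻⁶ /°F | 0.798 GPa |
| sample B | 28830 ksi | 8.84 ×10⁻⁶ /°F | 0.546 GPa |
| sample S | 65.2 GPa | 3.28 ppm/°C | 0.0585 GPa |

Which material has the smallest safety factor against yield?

Converting E to GPa, α to ×10⁻⁶/K, σ_y to MPa, then σ and n for each:
  sample C: E = 378.1, α = 7.81, σ_y = 359.0 → σ = 765 MPa, n = 0.469
  sample D: E = 212.0, α = 11.7, σ_y = 798.0 → σ = 642 MPa, n = 1.24
  sample B: E = 198.8, α = 15.9, σ_y = 546.0 → σ = 819 MPa, n = 0.667
  sample S: E = 65.20, α = 3.28, σ_y = 58.50 → σ = 55.4 MPa, n = 1.06
Sample C has the lowest safety factor, n = 0.469.

sample C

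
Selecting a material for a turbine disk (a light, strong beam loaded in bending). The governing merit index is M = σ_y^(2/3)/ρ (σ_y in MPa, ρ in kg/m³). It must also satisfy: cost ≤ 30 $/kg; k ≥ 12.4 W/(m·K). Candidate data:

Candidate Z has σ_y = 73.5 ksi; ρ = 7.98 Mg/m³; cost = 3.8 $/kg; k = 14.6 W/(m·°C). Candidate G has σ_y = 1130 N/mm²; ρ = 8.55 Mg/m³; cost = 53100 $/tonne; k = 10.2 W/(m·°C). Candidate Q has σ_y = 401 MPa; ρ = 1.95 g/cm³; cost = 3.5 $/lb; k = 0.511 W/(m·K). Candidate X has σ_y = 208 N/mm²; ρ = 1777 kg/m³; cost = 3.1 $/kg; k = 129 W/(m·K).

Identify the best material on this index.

Screen on constraints: cost ≤ 30 $/kg; k ≥ 12.4 W/(m·K). Survivors: candidate Z, candidate X.
Normalizing units and computing the index:
  candidate Z: σ_y = 506.8 MPa, ρ = 7980 kg/m³
  candidate X: σ_y = 208.0 MPa, ρ = 1777 kg/m³
  candidate X: M = 19.8×10⁻³
  candidate Z: M = 7.97×10⁻³
The maximum is for candidate X.

candidate X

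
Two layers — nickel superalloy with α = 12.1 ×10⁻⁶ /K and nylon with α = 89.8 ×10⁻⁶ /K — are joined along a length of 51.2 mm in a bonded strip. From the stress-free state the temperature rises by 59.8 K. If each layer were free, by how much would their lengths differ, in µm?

238 µm

Δα = |12.1 − 89.8|×10⁻⁶/K = 77.7×10⁻⁶/K.
ΔL_mismatch = Δα·L·ΔT = 77.7×10⁻⁶ × 51.2 mm × 59.8 K = 238 µm.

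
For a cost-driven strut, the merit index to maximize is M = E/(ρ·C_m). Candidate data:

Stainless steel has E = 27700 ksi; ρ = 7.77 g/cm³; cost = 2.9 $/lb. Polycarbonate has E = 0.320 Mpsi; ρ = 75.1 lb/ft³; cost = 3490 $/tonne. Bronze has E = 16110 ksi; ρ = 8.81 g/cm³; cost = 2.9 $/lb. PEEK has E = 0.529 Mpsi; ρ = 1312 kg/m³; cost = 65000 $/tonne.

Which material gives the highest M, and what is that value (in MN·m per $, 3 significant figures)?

Normalizing units and computing the index:
  stainless steel: E = 191.0 GPa, ρ = 7770 kg/m³, cost = 6.393 $/kg
  polycarbonate: E = 2.206 GPa, ρ = 1203 kg/m³, cost = 3.490 $/kg
  bronze: E = 111.1 GPa, ρ = 8810 kg/m³, cost = 6.393 $/kg
  PEEK: E = 3.647 GPa, ρ = 1312 kg/m³, cost = 65.00 $/kg
  stainless steel: M = 3.84 MN·m per $
  bronze: M = 1.97 MN·m per $
  polycarbonate: M = 0.526 MN·m per $
  PEEK: M = 0.0428 MN·m per $
Stainless steel has the largest M.

stainless steel, M = 3.84 MN·m per $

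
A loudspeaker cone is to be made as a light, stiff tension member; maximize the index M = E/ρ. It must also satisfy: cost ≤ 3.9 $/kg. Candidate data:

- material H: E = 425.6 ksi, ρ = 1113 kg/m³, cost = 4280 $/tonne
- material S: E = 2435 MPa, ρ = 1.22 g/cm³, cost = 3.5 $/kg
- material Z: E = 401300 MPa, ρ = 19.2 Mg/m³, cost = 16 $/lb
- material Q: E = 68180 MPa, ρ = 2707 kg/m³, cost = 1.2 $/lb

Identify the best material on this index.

Screen on constraints: cost ≤ 3.9 $/kg. Survivors: material S, material Q.
Putting every candidate on a common basis:
  material S: E = 2.435 GPa, ρ = 1220 kg/m³
  material Q: E = 68.18 GPa, ρ = 2707 kg/m³
  material Q: M = 25.2 MN·m/kg
  material S: M = 2.00 MN·m/kg
Material Q has the largest M.

material Q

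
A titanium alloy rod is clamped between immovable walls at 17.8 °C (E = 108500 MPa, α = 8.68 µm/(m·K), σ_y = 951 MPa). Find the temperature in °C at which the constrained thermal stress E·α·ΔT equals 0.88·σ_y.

906 °C

E = 108500 MPa = 108.5 GPa.
E·α·ΔT = 836.9 MPa ⇒ ΔT = 836.9 / (108.5×10³ × 8.68×10⁻⁶) = 888.6 K.
T = 17.8 + 888.6 = 906.4 °C.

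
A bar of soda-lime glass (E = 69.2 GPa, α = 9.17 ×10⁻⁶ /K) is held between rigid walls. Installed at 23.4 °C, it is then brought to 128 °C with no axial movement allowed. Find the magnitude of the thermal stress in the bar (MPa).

ΔT = 104.6 K. Constrained thermal stress σ = E·α·ΔT = 69.20×10³ MPa × 9.17×10⁻⁶ × 104.6 = 66.4 MPa (compressive).

66.4 MPa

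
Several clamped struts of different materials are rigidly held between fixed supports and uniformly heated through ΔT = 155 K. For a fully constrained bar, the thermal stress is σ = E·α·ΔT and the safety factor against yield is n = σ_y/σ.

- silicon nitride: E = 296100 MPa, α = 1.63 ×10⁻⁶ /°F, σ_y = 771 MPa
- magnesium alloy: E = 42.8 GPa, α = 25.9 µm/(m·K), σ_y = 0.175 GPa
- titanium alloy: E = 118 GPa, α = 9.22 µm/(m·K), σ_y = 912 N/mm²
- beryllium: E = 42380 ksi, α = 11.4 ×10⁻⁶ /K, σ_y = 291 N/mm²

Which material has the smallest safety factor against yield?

With everything in SI (GPa, ×10⁻⁶/K, MPa):
  silicon nitride: E = 296.1, α = 2.93, σ_y = 771.0 → σ = 135 MPa, n = 5.73
  magnesium alloy: E = 42.80, α = 25.9, σ_y = 175.0 → σ = 172 MPa, n = 1.02
  titanium alloy: E = 118.0, α = 9.22, σ_y = 912.0 → σ = 169 MPa, n = 5.41
  beryllium: E = 292.2, α = 11.4, σ_y = 291.0 → σ = 516 MPa, n = 0.564
The minimum is beryllium at n = 0.564.

beryllium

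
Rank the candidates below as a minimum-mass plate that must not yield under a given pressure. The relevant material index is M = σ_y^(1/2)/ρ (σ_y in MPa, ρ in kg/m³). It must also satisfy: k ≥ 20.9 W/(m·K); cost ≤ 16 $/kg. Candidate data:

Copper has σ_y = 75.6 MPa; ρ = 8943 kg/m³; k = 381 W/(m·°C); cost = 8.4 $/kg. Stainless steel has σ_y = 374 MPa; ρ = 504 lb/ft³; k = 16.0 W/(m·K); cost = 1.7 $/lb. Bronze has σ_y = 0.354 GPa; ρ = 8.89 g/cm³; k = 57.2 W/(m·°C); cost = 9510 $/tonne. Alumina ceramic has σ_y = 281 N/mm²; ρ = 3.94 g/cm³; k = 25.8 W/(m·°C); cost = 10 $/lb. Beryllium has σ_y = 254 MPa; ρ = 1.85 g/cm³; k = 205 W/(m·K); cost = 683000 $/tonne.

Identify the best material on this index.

bronze

Screen on constraints: k ≥ 20.9 W/(m·K); cost ≤ 16 $/kg. Survivors: copper, bronze.
In SI units:
  copper: σ_y = 75.60 MPa, ρ = 8943 kg/m³
  bronze: σ_y = 354.0 MPa, ρ = 8890 kg/m³
  bronze: M = 2.12×10⁻³
  copper: M = 0.972×10⁻³
Highest index: bronze.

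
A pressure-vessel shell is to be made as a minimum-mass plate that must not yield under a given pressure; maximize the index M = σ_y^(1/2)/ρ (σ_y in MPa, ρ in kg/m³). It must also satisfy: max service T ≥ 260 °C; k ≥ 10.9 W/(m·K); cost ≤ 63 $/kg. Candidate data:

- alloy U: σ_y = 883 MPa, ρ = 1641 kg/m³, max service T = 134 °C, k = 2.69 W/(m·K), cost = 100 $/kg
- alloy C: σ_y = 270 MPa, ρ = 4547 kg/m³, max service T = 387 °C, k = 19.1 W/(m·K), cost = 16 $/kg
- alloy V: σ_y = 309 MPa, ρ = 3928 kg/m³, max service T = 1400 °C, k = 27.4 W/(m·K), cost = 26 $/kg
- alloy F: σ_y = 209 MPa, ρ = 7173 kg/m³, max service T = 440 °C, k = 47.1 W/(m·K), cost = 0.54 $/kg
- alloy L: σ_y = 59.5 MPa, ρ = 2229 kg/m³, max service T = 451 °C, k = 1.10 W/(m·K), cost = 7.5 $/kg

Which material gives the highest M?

alloy V

Screen on constraints: max service T ≥ 260 °C; k ≥ 10.9 W/(m·K); cost ≤ 63 $/kg. Survivors: alloy C, alloy V, alloy F.
Evaluate M for each candidate:
  alloy V: M = 4.48×10⁻³
  alloy C: M = 3.61×10⁻³
  alloy F: M = 2.02×10⁻³
Alloy V has the largest M.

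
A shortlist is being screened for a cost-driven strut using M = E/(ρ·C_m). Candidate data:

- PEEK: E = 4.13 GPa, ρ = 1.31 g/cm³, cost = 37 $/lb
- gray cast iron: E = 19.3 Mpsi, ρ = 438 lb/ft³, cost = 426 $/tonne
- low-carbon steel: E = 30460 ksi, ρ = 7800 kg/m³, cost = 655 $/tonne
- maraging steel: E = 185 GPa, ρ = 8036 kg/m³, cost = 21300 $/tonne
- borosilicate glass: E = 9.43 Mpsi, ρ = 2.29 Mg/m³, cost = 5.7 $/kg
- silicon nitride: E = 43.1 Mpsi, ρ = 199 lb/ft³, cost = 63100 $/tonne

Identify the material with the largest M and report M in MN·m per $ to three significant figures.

gray cast iron, M = 44.5 MN·m per $

Putting every candidate on a common basis:
  PEEK: E = 4.130 GPa, ρ = 1310 kg/m³, cost = 81.57 $/kg
  gray cast iron: E = 133.1 GPa, ρ = 7016 kg/m³, cost = 0.4260 $/kg
  low-carbon steel: E = 210.0 GPa, ρ = 7800 kg/m³, cost = 0.6550 $/kg
  maraging steel: E = 185.0 GPa, ρ = 8036 kg/m³, cost = 21.30 $/kg
  borosilicate glass: E = 65.02 GPa, ρ = 2290 kg/m³, cost = 5.700 $/kg
  silicon nitride: E = 297.2 GPa, ρ = 3188 kg/m³, cost = 63.10 $/kg
  gray cast iron: M = 44.5 MN·m per $
  low-carbon steel: M = 41.1 MN·m per $
  borosilicate glass: M = 4.98 MN·m per $
  silicon nitride: M = 1.48 MN·m per $
  maraging steel: M = 1.08 MN·m per $
  PEEK: M = 0.0387 MN·m per $
Highest index: gray cast iron.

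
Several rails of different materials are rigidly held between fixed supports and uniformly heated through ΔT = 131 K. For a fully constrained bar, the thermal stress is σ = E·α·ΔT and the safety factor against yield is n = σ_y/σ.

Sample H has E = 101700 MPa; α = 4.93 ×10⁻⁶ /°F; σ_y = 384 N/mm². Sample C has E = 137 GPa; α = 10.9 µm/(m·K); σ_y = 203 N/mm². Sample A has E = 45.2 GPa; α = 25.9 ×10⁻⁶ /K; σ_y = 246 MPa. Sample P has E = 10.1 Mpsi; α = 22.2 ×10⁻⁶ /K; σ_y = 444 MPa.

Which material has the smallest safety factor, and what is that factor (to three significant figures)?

In consistent units (E in GPa, α in ×10⁻⁶/K, σ_y in MPa):
  sample H: E = 101.7, α = 8.87, σ_y = 384.0 → σ = 118 MPa, n = 3.25
  sample C: E = 137.0, α = 10.9, σ_y = 203.0 → σ = 196 MPa, n = 1.04
  sample A: E = 45.20, α = 25.9, σ_y = 246.0 → σ = 153 MPa, n = 1.60
  sample P: E = 69.64, α = 22.2, σ_y = 444.0 → σ = 203 MPa, n = 2.19
Smallest n: sample C with n = 1.04.

sample C, n = 1.04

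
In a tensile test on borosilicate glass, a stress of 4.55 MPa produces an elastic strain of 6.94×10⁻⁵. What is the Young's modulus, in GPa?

E = σ/ε = 4.55 MPa / 6.94×10⁻⁵ = 65560 MPa = 65.6 GPa.

65.6 GPa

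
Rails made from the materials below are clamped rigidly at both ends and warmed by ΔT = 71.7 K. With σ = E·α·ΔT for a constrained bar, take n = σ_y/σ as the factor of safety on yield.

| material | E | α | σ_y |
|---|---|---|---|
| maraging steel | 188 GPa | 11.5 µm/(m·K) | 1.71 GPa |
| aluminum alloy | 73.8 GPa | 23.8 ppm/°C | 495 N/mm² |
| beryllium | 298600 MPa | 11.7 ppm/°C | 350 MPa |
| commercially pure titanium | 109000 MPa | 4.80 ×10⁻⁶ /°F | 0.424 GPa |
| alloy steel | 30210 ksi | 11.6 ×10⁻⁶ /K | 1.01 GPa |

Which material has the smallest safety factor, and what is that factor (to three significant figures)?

With everything in SI (GPa, ×10⁻⁶/K, MPa):
  maraging steel: E = 188.0, α = 11.5, σ_y = 1710 → σ = 155 MPa, n = 11.0
  aluminum alloy: E = 73.80, α = 23.8, σ_y = 495.0 → σ = 126 MPa, n = 3.93
  beryllium: E = 298.6, α = 11.7, σ_y = 350.0 → σ = 250 MPa, n = 1.40
  commercially pure titanium: E = 109.0, α = 8.64, σ_y = 424.0 → σ = 67.5 MPa, n = 6.28
  alloy steel: E = 208.3, α = 11.6, σ_y = 1010 → σ = 173 MPa, n = 5.83
The minimum is beryllium at n = 1.40.

beryllium, n = 1.40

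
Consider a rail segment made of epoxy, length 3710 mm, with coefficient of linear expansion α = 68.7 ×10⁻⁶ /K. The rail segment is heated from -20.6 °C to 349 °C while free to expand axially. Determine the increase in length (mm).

94.2 mm

ΔT = 349 − (-20.6) = 369.6 K.
ΔL = α·L₀·ΔT = 68.7×10⁻⁶ × 3710 mm × 369.6 K = 94.2 mm.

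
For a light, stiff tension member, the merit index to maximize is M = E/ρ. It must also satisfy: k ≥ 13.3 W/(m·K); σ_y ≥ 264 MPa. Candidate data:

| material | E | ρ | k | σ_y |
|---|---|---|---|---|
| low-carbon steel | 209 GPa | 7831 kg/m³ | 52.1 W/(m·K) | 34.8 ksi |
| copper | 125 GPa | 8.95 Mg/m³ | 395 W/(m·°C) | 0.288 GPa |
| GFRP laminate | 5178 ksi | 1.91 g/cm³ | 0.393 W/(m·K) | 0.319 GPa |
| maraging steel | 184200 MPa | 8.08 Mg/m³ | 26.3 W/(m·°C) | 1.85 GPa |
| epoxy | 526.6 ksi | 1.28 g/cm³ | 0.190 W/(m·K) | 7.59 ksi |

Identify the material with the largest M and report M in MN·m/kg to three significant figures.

maraging steel, M = 22.8 MN·m/kg

Screen on constraints: k ≥ 13.3 W/(m·K); σ_y ≥ 264 MPa. Survivors: copper, maraging steel.
In SI units:
  copper: E = 125.0 GPa, ρ = 8950 kg/m³
  maraging steel: E = 184.2 GPa, ρ = 8080 kg/m³
  maraging steel: M = 22.8 MN·m/kg
  copper: M = 14.0 MN·m/kg
Maraging steel ranks first.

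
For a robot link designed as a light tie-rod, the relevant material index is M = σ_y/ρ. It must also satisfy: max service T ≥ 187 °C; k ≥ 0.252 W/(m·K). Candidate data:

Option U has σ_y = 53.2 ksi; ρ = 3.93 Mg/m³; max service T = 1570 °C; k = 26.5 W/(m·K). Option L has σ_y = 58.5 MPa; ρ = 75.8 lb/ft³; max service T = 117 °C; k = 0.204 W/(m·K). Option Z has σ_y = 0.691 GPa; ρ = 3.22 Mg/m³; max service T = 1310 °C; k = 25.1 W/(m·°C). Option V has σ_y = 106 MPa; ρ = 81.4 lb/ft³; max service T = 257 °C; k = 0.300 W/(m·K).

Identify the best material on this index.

Screen on constraints: max service T ≥ 187 °C; k ≥ 0.252 W/(m·K). Survivors: option U, option Z, option V.
Putting every candidate on a common basis:
  option U: σ_y = 366.8 MPa, ρ = 3930 kg/m³
  option Z: σ_y = 691.0 MPa, ρ = 3220 kg/m³
  option V: σ_y = 106.0 MPa, ρ = 1304 kg/m³
  option Z: M = 215 kN·m/kg
  option U: M = 93.3 kN·m/kg
  option V: M = 81.3 kN·m/kg
Option Z ranks first.

option Z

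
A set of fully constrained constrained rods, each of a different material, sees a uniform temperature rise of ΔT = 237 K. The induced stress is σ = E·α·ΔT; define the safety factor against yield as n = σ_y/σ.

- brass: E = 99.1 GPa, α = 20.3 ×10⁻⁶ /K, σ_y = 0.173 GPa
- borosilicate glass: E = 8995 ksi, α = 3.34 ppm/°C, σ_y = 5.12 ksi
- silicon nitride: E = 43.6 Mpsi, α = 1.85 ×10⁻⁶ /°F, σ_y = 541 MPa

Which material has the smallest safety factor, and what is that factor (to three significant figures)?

Per material, after unit conversion:
  brass: E = 99.10, α = 20.3, σ_y = 173.0 → σ = 477 MPa, n = 0.363
  borosilicate glass: E = 62.02, α = 3.34, σ_y = 35.30 → σ = 49.1 MPa, n = 0.719
  silicon nitride: E = 300.6, α = 3.33, σ_y = 541.0 → σ = 237 MPa, n = 2.28
Smallest n: brass with n = 0.363.

brass, n = 0.363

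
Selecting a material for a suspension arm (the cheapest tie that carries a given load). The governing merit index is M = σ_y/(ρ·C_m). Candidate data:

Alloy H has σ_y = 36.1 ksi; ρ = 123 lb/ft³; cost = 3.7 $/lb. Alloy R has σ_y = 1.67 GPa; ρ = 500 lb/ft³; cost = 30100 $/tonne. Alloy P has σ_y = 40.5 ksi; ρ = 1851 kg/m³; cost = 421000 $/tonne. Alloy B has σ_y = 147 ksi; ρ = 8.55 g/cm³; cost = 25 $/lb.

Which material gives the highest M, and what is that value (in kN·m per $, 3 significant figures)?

Normalizing units and computing the index:
  alloy H: σ_y = 248.9 MPa, ρ = 1970 kg/m³, cost = 8.157 $/kg
  alloy R: σ_y = 1670 MPa, ρ = 8009 kg/m³, cost = 30.10 $/kg
  alloy P: σ_y = 279.2 MPa, ρ = 1851 kg/m³, cost = 421.0 $/kg
  alloy B: σ_y = 1014 MPa, ρ = 8550 kg/m³, cost = 55.11 $/kg
  alloy H: M = 15.5 kN·m per $
  alloy R: M = 6.93 kN·m per $
  alloy B: M = 2.15 kN·m per $
  alloy P: M = 0.358 kN·m per $
The maximum is for alloy H.

alloy H, M = 15.5 kN·m per $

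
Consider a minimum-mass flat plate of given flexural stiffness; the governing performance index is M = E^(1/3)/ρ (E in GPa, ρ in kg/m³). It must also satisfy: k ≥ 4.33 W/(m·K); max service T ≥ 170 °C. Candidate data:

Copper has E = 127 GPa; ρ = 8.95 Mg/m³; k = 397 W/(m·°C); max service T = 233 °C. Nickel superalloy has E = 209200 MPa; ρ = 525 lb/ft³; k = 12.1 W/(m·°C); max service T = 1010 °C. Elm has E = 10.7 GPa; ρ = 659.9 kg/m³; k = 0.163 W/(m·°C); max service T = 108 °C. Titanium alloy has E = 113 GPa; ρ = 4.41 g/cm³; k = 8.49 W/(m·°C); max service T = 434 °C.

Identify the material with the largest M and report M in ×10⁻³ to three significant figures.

Screen on constraints: k ≥ 4.33 W/(m·K); max service T ≥ 170 °C. Survivors: copper, nickel superalloy, titanium alloy.
Convert each candidate to consistent units, then evaluate M:
  copper: E = 127.0 GPa, ρ = 8950 kg/m³
  nickel superalloy: E = 209.2 GPa, ρ = 8410 kg/m³
  titanium alloy: E = 113.0 GPa, ρ = 4410 kg/m³
  titanium alloy: M = 1.10×10⁻³
  nickel superalloy: M = 0.706×10⁻³
  copper: M = 0.562×10⁻³
Titanium alloy has the largest M.

titanium alloy, M = 1.10×10⁻³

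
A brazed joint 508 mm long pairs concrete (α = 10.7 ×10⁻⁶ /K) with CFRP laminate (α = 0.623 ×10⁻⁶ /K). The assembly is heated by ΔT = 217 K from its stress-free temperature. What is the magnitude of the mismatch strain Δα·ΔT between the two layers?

2.19×10⁻³

Δα = |10.7 − 0.623|×10⁻⁶/K = 10.1×10⁻⁶/K.
Mismatch strain = Δα·ΔT = 10.1×10⁻⁶ × 217.0 = 2.19×10⁻³.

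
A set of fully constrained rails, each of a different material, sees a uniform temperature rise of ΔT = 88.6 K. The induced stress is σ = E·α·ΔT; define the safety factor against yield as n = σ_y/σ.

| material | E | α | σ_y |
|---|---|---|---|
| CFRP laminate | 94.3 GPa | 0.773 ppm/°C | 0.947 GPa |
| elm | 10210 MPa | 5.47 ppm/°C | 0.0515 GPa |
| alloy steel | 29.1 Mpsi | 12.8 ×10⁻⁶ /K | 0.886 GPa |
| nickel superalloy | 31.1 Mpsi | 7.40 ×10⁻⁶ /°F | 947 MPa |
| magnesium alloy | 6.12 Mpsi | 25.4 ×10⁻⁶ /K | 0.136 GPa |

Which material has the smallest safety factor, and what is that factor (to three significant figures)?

magnesium alloy, n = 1.43

With everything in SI (GPa, ×10⁻⁶/K, MPa):
  CFRP laminate: E = 94.30, α = 0.773, σ_y = 947.0 → σ = 6.46 MPa, n = 147
  elm: E = 10.21, α = 5.47, σ_y = 51.50 → σ = 4.95 MPa, n = 10.4
  alloy steel: E = 200.6, α = 12.8, σ_y = 886.0 → σ = 228 MPa, n = 3.89
  nickel superalloy: E = 214.4, α = 13.3, σ_y = 947.0 → σ = 253 MPa, n = 3.74
  magnesium alloy: E = 42.20, α = 25.4, σ_y = 136.0 → σ = 95.0 MPa, n = 1.43
The minimum is magnesium alloy at n = 1.43.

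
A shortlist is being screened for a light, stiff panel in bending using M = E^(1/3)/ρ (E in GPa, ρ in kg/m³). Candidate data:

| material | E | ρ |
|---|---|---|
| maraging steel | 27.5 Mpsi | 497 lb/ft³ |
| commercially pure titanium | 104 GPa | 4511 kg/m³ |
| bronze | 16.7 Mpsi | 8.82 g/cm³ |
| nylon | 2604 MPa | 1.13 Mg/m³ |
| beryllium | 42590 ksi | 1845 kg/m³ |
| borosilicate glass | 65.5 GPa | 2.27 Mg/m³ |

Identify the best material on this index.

Convert each candidate to consistent units, then evaluate M:
  maraging steel: E = 189.6 GPa, ρ = 7961 kg/m³
  commercially pure titanium: E = 104.0 GPa, ρ = 4511 kg/m³
  bronze: E = 115.1 GPa, ρ = 8820 kg/m³
  nylon: E = 2.604 GPa, ρ = 1130 kg/m³
  beryllium: E = 293.6 GPa, ρ = 1845 kg/m³
  borosilicate glass: E = 65.50 GPa, ρ = 2270 kg/m³
  beryllium: M = 3.60×10⁻³
  borosilicate glass: M = 1.78×10⁻³
  nylon: M = 1.22×10⁻³
  commercially pure titanium: M = 1.04×10⁻³
  maraging steel: M = 0.722×10⁻³
  bronze: M = 0.552×10⁻³
Highest index: beryllium.

beryllium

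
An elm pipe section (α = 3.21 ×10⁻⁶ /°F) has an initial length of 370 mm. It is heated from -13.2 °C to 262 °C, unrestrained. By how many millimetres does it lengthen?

Convert α: 3.21×10⁻⁶/°F × (9/5) = 5.78×10⁻⁶/K.
ΔT = 262 − (-13.2) = 275.2 K.
ΔL = α·L₀·ΔT = 5.78×10⁻⁶ × 370 mm × 275.2 K = 0.588 mm.

0.588 mm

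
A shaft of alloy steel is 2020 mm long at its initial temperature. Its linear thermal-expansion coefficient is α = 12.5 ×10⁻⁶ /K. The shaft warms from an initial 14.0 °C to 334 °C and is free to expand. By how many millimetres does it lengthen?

ΔT = 334 − 14.0 = 320.0 K.
ΔL = α·L₀·ΔT = 12.5×10⁻⁶ × 2020 mm × 320.0 K = 8.08 mm.

8.08 mm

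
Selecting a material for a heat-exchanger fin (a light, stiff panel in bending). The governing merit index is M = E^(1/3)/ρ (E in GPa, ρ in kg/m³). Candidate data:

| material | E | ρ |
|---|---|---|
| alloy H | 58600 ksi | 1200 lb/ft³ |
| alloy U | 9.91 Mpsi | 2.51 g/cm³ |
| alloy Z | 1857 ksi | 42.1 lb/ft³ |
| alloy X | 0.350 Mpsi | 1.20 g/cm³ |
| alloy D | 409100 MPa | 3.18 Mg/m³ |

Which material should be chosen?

After converting to SI:
  alloy H: E = 404.0 GPa, ρ = 19220 kg/m³
  alloy U: E = 68.33 GPa, ρ = 2510 kg/m³
  alloy Z: E = 12.80 GPa, ρ = 674.4 kg/m³
  alloy X: E = 2.413 GPa, ρ = 1200 kg/m³
  alloy D: E = 409.1 GPa, ρ = 3180 kg/m³
  alloy Z: M = 3.47×10⁻³
  alloy D: M = 2.33×10⁻³
  alloy U: M = 1.63×10⁻³
  alloy X: M = 1.12×10⁻³
  alloy H: M = 0.385×10⁻³
Alloy Z ranks first.

alloy Z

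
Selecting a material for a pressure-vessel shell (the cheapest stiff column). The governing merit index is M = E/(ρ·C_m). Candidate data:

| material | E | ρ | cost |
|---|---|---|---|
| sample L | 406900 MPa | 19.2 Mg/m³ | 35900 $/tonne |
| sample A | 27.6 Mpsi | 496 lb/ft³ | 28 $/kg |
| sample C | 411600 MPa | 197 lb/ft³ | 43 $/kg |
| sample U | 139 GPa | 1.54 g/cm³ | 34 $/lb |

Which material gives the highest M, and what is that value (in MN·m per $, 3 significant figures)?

Convert each candidate to consistent units, then evaluate M:
  sample L: E = 406.9 GPa, ρ = 19200 kg/m³, cost = 35.90 $/kg
  sample A: E = 190.3 GPa, ρ = 7945 kg/m³, cost = 28.00 $/kg
  sample C: E = 411.6 GPa, ρ = 3156 kg/m³, cost = 43.00 $/kg
  sample U: E = 139.0 GPa, ρ = 1540 kg/m³, cost = 74.96 $/kg
  sample C: M = 3.03 MN·m per $
  sample U: M = 1.20 MN·m per $
  sample A: M = 0.855 MN·m per $
  sample L: M = 0.590 MN·m per $
Sample C has the largest M.

sample C, M = 3.03 MN·m per $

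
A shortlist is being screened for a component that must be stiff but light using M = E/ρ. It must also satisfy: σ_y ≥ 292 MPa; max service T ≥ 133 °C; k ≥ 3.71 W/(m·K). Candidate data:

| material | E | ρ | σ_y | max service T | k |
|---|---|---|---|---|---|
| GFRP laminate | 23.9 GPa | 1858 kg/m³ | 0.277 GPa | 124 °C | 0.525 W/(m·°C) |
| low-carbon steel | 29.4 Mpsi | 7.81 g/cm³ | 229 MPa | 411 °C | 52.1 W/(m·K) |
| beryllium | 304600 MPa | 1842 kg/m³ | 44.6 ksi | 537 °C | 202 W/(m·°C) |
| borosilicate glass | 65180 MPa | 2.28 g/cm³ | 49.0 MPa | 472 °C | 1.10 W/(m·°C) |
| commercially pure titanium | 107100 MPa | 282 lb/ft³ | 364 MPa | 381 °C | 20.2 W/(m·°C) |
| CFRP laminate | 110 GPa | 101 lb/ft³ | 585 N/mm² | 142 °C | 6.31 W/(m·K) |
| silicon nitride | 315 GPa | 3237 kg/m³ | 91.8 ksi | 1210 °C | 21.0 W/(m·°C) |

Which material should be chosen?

Screen on constraints: σ_y ≥ 292 MPa; max service T ≥ 133 °C; k ≥ 3.71 W/(m·K). Survivors: beryllium, commercially pure titanium, CFRP laminate, silicon nitride.
Putting every candidate on a common basis:
  beryllium: E = 304.6 GPa, ρ = 1842 kg/m³
  commercially pure titanium: E = 107.1 GPa, ρ = 4517 kg/m³
  CFRP laminate: E = 110.0 GPa, ρ = 1618 kg/m³
  silicon nitride: E = 315.0 GPa, ρ = 3237 kg/m³
  beryllium: M = 165 MN·m/kg
  silicon nitride: M = 97.3 MN·m/kg
  CFRP laminate: M = 68.0 MN·m/kg
  commercially pure titanium: M = 23.7 MN·m/kg
Beryllium ranks first.

beryllium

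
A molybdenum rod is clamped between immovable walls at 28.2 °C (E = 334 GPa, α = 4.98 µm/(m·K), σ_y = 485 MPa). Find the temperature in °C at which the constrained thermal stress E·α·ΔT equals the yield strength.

E·α·ΔT = 485.0 MPa ⇒ ΔT = 485.0 / (334.0×10³ × 4.98×10⁻⁶) = 291.6 K.
T = 28.2 + 291.6 = 319.8 °C.

320 °C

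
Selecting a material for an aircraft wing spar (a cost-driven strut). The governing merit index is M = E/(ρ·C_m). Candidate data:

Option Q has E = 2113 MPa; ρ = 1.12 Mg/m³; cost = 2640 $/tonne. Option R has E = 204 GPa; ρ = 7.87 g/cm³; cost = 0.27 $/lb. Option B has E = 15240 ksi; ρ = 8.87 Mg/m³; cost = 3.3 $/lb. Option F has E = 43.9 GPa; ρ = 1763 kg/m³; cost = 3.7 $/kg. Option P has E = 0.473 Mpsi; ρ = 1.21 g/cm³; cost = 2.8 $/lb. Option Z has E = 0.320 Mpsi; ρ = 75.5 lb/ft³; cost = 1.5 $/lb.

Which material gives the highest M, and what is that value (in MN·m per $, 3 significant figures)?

option R, M = 43.5 MN·m per $

Putting every candidate on a common basis:
  option Q: E = 2.113 GPa, ρ = 1120 kg/m³, cost = 2.640 $/kg
  option R: E = 204.0 GPa, ρ = 7870 kg/m³, cost = 0.5952 $/kg
  option B: E = 105.1 GPa, ρ = 8870 kg/m³, cost = 7.275 $/kg
  option F: E = 43.90 GPa, ρ = 1763 kg/m³, cost = 3.700 $/kg
  option P: E = 3.261 GPa, ρ = 1210 kg/m³, cost = 6.173 $/kg
  option Z: E = 2.206 GPa, ρ = 1209 kg/m³, cost = 3.307 $/kg
  option R: M = 43.5 MN·m per $
  option F: M = 6.73 MN·m per $
  option B: M = 1.63 MN·m per $
  option Q: M = 0.715 MN·m per $
  option Z: M = 0.552 MN·m per $
  option P: M = 0.437 MN·m per $
The maximum is for option R.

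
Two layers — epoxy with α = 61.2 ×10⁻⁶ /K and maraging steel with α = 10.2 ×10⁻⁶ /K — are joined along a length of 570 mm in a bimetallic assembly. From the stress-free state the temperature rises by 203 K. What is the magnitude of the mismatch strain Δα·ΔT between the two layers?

0.0104

Δα = |61.2 − 10.2|×10⁻⁶/K = 51.0×10⁻⁶/K.
Mismatch strain = Δα·ΔT = 51.0×10⁻⁶ × 203.0 = 0.0104.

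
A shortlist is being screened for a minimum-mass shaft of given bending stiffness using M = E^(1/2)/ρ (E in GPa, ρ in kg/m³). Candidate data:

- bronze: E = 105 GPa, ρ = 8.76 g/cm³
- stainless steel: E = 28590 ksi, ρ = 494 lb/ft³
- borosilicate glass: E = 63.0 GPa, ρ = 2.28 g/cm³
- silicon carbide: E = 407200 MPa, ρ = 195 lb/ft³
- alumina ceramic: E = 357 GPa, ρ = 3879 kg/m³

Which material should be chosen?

silicon carbide

After converting to SI:
  bronze: E = 105.0 GPa, ρ = 8760 kg/m³
  stainless steel: E = 197.1 GPa, ρ = 7913 kg/m³
  borosilicate glass: E = 63.00 GPa, ρ = 2280 kg/m³
  silicon carbide: E = 407.2 GPa, ρ = 3124 kg/m³
  alumina ceramic: E = 357.0 GPa, ρ = 3879 kg/m³
  silicon carbide: M = 6.46×10⁻³
  alumina ceramic: M = 4.87×10⁻³
  borosilicate glass: M = 3.48×10⁻³
  stainless steel: M = 1.77×10⁻³
  bronze: M = 1.17×10⁻³
Silicon carbide has the largest M.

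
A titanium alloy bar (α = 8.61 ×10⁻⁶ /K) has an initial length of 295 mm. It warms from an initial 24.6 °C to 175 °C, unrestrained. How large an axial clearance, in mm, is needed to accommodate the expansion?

0.382 mm

ΔT = 175 − 24.6 = 150.4 K.
ΔL = α·L₀·ΔT = 8.61×10⁻⁶ × 295 mm × 150.4 K = 0.382 mm.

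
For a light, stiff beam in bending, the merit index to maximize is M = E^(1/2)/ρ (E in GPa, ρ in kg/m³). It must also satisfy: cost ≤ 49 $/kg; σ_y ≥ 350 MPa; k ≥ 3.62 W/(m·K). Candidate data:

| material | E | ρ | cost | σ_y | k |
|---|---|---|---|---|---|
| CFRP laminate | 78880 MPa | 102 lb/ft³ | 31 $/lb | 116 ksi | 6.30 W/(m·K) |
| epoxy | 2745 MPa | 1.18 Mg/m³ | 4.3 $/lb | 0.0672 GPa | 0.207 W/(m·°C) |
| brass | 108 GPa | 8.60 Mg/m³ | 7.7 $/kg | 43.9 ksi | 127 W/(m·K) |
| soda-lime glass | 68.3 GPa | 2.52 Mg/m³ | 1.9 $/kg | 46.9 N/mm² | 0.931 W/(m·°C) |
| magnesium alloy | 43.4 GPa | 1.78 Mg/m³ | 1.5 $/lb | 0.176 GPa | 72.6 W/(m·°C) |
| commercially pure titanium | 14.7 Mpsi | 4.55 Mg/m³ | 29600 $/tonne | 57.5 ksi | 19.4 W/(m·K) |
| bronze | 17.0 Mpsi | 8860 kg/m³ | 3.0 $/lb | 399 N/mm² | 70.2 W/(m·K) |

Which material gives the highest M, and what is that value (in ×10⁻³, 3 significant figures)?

commercially pure titanium, M = 2.21×10⁻³

Screen on constraints: cost ≤ 49 $/kg; σ_y ≥ 350 MPa; k ≥ 3.62 W/(m·K). Survivors: commercially pure titanium, bronze.
In SI units:
  commercially pure titanium: E = 101.4 GPa, ρ = 4550 kg/m³
  bronze: E = 117.2 GPa, ρ = 8860 kg/m³
  commercially pure titanium: M = 2.21×10⁻³
  bronze: M = 1.22×10⁻³
Highest index: commercially pure titanium.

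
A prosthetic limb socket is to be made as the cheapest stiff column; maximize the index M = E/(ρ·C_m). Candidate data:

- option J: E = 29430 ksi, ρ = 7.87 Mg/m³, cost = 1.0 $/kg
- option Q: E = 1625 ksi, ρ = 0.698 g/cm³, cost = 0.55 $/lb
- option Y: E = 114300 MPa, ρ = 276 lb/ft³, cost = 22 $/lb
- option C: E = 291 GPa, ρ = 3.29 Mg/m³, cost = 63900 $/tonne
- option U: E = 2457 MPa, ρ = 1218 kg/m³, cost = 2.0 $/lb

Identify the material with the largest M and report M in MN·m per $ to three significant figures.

After converting to SI:
  option J: E = 202.9 GPa, ρ = 7870 kg/m³, cost = 1.000 $/kg
  option Q: E = 11.20 GPa, ρ = 698.0 kg/m³, cost = 1.213 $/kg
  option Y: E = 114.3 GPa, ρ = 4421 kg/m³, cost = 48.50 $/kg
  option C: E = 291.0 GPa, ρ = 3290 kg/m³, cost = 63.90 $/kg
  option U: E = 2.457 GPa, ρ = 1218 kg/m³, cost = 4.409 $/kg
  option J: M = 25.8 MN·m per $
  option Q: M = 13.2 MN·m per $
  option C: M = 1.38 MN·m per $
  option Y: M = 0.533 MN·m per $
  option U: M = 0.458 MN·m per $
Option J has the largest M.

option J, M = 25.8 MN·m per $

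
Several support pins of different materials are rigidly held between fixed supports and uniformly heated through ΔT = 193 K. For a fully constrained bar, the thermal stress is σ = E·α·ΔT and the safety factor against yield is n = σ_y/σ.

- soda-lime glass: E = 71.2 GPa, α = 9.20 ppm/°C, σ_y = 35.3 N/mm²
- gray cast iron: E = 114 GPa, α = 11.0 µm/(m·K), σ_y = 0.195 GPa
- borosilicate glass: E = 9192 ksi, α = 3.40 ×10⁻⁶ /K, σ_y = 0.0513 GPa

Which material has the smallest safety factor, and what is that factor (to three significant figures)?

soda-lime glass, n = 0.279

In consistent units (E in GPa, α in ×10⁻⁶/K, σ_y in MPa):
  soda-lime glass: E = 71.20, α = 9.20, σ_y = 35.30 → σ = 126 MPa, n = 0.279
  gray cast iron: E = 114.0, α = 11.0, σ_y = 195.0 → σ = 242 MPa, n = 0.806
  borosilicate glass: E = 63.38, α = 3.40, σ_y = 51.30 → σ = 41.6 MPa, n = 1.23
The minimum is soda-lime glass at n = 0.279.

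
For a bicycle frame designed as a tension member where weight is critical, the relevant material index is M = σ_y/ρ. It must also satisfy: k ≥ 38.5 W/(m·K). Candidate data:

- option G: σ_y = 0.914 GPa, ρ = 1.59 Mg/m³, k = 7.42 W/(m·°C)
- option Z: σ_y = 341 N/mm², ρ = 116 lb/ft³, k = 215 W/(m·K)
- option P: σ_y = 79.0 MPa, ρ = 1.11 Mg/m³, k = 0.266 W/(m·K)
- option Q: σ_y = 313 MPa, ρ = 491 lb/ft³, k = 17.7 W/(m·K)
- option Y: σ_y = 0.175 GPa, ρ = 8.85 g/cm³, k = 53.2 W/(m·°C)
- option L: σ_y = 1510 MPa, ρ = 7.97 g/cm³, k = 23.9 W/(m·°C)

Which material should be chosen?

option Z

Screen on constraints: k ≥ 38.5 W/(m·K). Survivors: option Z, option Y.
Putting every candidate on a common basis:
  option Z: σ_y = 341.0 MPa, ρ = 1858 kg/m³
  option Y: σ_y = 175.0 MPa, ρ = 8850 kg/m³
  option Z: M = 184 kN·m/kg
  option Y: M = 19.8 kN·m/kg
Option Z has the largest M.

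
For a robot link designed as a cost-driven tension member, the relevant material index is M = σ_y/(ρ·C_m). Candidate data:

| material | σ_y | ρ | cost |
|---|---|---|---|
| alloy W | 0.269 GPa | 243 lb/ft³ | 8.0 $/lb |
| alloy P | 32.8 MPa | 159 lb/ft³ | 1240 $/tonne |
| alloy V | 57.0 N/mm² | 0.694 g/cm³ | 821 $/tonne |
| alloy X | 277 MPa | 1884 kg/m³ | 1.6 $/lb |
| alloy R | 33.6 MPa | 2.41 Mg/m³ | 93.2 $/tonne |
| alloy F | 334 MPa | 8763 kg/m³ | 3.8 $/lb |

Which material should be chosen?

alloy R

In SI units:
  alloy W: σ_y = 269.0 MPa, ρ = 3892 kg/m³, cost = 17.64 $/kg
  alloy P: σ_y = 32.80 MPa, ρ = 2547 kg/m³, cost = 1.240 $/kg
  alloy V: σ_y = 57.00 MPa, ρ = 694.0 kg/m³, cost = 0.8210 $/kg
  alloy X: σ_y = 277.0 MPa, ρ = 1884 kg/m³, cost = 3.527 $/kg
  alloy R: σ_y = 33.60 MPa, ρ = 2410 kg/m³, cost = 0.09320 $/kg
  alloy F: σ_y = 334.0 MPa, ρ = 8763 kg/m³, cost = 8.377 $/kg
  alloy R: M = 150 kN·m per $
  alloy V: M = 100 kN·m per $
  alloy X: M = 41.7 kN·m per $
  alloy P: M = 10.4 kN·m per $
  alloy F: M = 4.55 kN·m per $
  alloy W: M = 3.92 kN·m per $
Alloy R ranks first.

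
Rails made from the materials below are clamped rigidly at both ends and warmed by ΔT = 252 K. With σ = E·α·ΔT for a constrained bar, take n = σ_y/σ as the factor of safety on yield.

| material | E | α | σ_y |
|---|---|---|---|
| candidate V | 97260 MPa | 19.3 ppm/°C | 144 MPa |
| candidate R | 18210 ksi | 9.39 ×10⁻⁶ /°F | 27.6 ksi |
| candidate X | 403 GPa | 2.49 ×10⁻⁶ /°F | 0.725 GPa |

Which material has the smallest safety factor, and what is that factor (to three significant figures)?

Converting E to GPa, α to ×10⁻⁶/K, σ_y to MPa, then σ and n for each:
  candidate V: E = 97.26, α = 19.3, σ_y = 144.0 → σ = 473 MPa, n = 0.304
  candidate R: E = 125.6, α = 16.9, σ_y = 190.3 → σ = 535 MPa, n = 0.356
  candidate X: E = 403.0, α = 4.48, σ_y = 725.0 → σ = 455 MPa, n = 1.59
Candidate V has the lowest safety factor, n = 0.304.

candidate V, n = 0.304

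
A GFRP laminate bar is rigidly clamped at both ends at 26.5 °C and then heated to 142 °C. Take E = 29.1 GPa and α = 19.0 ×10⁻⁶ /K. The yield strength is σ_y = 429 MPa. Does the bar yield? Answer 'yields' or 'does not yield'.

ΔT = 115.5 K. Constrained thermal stress σ = E·α·ΔT = 29.10×10³ MPa × 19.0×10⁻⁶ × 115.5 = 63.9 MPa (compressive).
Compare to σ_y = 429 MPa: σ < σ_y, so it does not yield.

does not yield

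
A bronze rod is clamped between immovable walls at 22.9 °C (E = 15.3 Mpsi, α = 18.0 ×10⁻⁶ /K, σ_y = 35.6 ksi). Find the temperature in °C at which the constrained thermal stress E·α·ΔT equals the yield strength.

E = 15.3 Mpsi = 105.5 GPa.
σ_y = 35.6 ksi = 245.5 MPa.
E·α·ΔT = 245.5 MPa ⇒ ΔT = 245.5 / (105.5×10³ × 18.0×10⁻⁶) = 129.3 K.
T = 22.9 + 129.3 = 152.2 °C.

152 °C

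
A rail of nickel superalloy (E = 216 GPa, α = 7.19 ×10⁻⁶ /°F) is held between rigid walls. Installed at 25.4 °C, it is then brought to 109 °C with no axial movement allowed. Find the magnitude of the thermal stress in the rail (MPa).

α = 7.19×10⁻⁶/°F × 9/5 = 12.9×10⁻⁶/K.
ΔT = 83.60 K. Constrained thermal stress σ = E·α·ΔT = 216.0×10³ MPa × 12.9×10⁻⁶ × 83.60 = 234 MPa (compressive).

234 MPa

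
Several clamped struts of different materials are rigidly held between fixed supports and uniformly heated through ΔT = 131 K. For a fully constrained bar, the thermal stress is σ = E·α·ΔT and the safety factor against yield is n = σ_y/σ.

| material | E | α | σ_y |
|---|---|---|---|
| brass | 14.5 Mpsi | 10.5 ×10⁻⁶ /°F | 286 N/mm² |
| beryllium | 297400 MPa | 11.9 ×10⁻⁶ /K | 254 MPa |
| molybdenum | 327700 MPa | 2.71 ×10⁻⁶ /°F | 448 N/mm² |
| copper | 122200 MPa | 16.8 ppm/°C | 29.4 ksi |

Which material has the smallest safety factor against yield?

In consistent units (E in GPa, α in ×10⁻⁶/K, σ_y in MPa):
  brass: E = 99.97, α = 18.9, σ_y = 286.0 → σ = 248 MPa, n = 1.16
  beryllium: E = 297.4, α = 11.9, σ_y = 254.0 → σ = 464 MPa, n = 0.548
  molybdenum: E = 327.7, α = 4.88, σ_y = 448.0 → σ = 209 MPa, n = 2.14
  copper: E = 122.2, α = 16.8, σ_y = 202.7 → σ = 269 MPa, n = 0.754
Smallest n: beryllium with n = 0.548.

beryllium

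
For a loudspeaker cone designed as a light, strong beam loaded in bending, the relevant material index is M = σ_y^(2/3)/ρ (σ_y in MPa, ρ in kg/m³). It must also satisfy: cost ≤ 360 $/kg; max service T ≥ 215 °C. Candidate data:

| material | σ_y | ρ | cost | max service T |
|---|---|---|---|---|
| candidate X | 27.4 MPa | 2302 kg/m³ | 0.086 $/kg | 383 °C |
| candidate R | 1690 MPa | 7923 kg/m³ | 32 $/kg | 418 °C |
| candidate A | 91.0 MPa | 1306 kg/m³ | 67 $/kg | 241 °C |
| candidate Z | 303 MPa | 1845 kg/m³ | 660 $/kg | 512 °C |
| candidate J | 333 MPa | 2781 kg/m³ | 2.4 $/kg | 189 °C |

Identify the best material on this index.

candidate R

Screen on constraints: cost ≤ 360 $/kg; max service T ≥ 215 °C. Survivors: candidate X, candidate R, candidate A.
Computing M directly (units already consistent):
  candidate R: M = 17.9×10⁻³
  candidate A: M = 15.5×10⁻³
  candidate X: M = 3.95×10⁻³
Highest index: candidate R.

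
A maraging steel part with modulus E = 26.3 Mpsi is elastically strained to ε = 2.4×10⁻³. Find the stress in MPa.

435 MPa

E = 26.3 Mpsi = 181.3 GPa.
σ = E·ε = 181300 MPa × 2.4×10⁻³ = 435 MPa.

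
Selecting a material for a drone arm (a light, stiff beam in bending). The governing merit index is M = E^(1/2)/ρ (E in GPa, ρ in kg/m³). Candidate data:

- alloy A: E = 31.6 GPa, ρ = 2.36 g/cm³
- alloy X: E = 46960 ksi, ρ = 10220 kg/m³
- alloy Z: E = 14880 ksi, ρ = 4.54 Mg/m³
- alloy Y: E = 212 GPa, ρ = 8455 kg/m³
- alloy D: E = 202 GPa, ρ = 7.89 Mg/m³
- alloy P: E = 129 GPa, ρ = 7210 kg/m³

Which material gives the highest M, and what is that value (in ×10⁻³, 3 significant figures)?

Normalizing units and computing the index:
  alloy A: E = 31.60 GPa, ρ = 2360 kg/m³
  alloy X: E = 323.8 GPa, ρ = 10220 kg/m³
  alloy Z: E = 102.6 GPa, ρ = 4540 kg/m³
  alloy Y: E = 212.0 GPa, ρ = 8455 kg/m³
  alloy D: E = 202.0 GPa, ρ = 7890 kg/m³
  alloy P: E = 129.0 GPa, ρ = 7210 kg/m³
  alloy A: M = 2.38×10⁻³
  alloy Z: M = 2.23×10⁻³
  alloy D: M = 1.80×10⁻³
  alloy X: M = 1.76×10⁻³
  alloy Y: M = 1.72×10⁻³
  alloy P: M = 1.58×10⁻³
The maximum is for alloy A.

alloy A, M = 2.38×10⁻³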